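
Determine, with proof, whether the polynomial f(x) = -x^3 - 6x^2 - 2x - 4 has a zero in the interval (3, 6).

f has no root in that interval.

f(3) = -91 and f(6) = -448, both negative, so a sign-change argument is unavailable; we show f keeps this sign on the whole interval.
Shift to the endpoint 3: with x = 3 + u (0 < u < 3), one computes f(3 + u) = -u^3 - 15u^2 - 65u - 91.
All 4 nonzero coefficients of this polynomial in u are negative; hence for u > 0 the value is a sum of negative terms (the constant -91 among them).
So f is strictly negative on (3, 6); no root exists in the interval.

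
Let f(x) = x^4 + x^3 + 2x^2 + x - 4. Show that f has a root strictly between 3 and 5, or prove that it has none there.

f has no root in that interval.

f(3) = 125 and f(5) = 801, both positive, so a sign-change argument is unavailable; we show f keeps this sign on the whole interval.
Substitute x = 3 + u, where 0 < u < 2 on the interval. Expanding, f(3 + u) = u^4 + 13u^3 + 65u^2 + 148u + 125.
The nonzero coefficients here are all positive, so for u > 0 every term is positive (or zero), and the constant term 125 is strictly positive.
Therefore f(x) > 0 throughout (3, 5), and f has no zero there.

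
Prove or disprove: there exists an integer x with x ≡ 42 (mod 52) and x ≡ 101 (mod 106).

There is no such integer.

Both moduli are multiples of 2 = gcd(52, 106), so any solution would satisfy x ≡ 42 and x ≡ 101 modulo 2 simultaneously.
However 42 ≡ 0 and 101 ≡ 1 (mod 2), and 0 ≠ 1.
So no integer satisfies both congruences.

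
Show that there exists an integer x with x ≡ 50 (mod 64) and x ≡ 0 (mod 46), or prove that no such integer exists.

Here gcd(64, 46) = 2, and both 50 and 0 leave remainder 0 mod 2, so the system is consistent.
Put x = 50 + 64t, so we need 64t ≡ 42 (mod 46), equivalently (divide by 2) 32t ≡ 21 (mod 23).
32 ≡ 9 (mod 23), so this reads 9t ≡ 21 (mod 23). Since 9·18 = 162 = 7·23 + 1, the inverse of 9 mod 23 is 18.
Therefore t ≡ 18·21 = 378 ≡ 10 (mod 23).
Then x = 50 + 64·10 = 690.
Verify: 690 = 10·64 + 50 and 690 = 15·46 + 0. ✓

x = 690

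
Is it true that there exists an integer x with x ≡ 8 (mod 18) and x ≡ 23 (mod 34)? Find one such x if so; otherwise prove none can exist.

Both moduli are multiples of 2 = gcd(18, 34), so any solution would satisfy x ≡ 8 and x ≡ 23 modulo 2 simultaneously.
However 8 ≡ 0 and 23 ≡ 1 (mod 2), and 0 ≠ 1.
Therefore no such x exists.

No such integer exists.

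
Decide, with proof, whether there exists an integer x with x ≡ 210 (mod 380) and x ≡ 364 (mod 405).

Reduce both congruences modulo 5, which divides 380 and 405: they say x ≡ 210 (mod 5) and x ≡ 364 (mod 5).
However 210 ≡ 0 and 364 ≡ 4 (mod 5), and 0 ≠ 4.
Therefore no such x exists.

There is no such integer.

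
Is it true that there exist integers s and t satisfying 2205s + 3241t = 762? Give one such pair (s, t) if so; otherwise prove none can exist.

gcd(2205, 3241) = 7, so every integer of the form 2205s + 3241t is a multiple of 7.
However 762 leaves remainder 6 on division by 7.
So the equation is unsolvable over ℤ.

No, no such integers exist.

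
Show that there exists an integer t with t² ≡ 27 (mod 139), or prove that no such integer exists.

139 is prime, so by Euler's criterion 27 is a square mod 139 iff 27^((139−1)/2) = 27^69 ≡ 1 (mod 139).
Repeated squaring mod 139: 27^2 = 729 ≡ 34; 27^4 ≡ 34² = 1156 ≡ 44; 27^8 ≡ 44² = 1936 ≡ 129; 27^16 ≡ 129² = 16641 ≡ 100; 27^32 ≡ 100² = 10000 ≡ 131; 27^64 ≡ 131² = 17161 ≡ 64.
Since 69 = 64 + 4 + 1, 27^69 ≡ 64 · 44 · 27; multiplying out mod 139: 64·44 = 2816 ≡ 36, then 36·27 = 972 ≡ 138. Thus 27^69 ≡ 138 ≡ −1 (mod 139).
The value −1 means 27 is a non-residue modulo 139, so t² ≡ 27 (mod 139) is impossible.

No such integer exists.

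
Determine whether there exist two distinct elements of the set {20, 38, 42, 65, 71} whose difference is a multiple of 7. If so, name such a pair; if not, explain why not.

Reduce each element modulo 7: 20↦6, 38↦3, 42↦0, 65↦2, 71↦1.
These 5 residues are pairwise different, hence no difference of two elements is divisible by 7.

There is no such pair.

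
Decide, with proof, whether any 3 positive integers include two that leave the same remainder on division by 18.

No, the set {87, 88, 89} is a counterexample.

Consider the 3 integers 87, 88, 89. They lie in distinct residue classes modulo 18, since 3 ≤ 18.
So no two of them leave the same remainder on division by 18; the claim fails for this set.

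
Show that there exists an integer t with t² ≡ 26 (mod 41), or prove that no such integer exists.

No, no such integer exists.

41 is prime, so by Euler's criterion 26 is a square mod 41 iff 26^((41−1)/2) = 26^20 ≡ 1 (mod 41).
Repeated squaring mod 41: 26^2 = 676 ≡ 20; 26^4 ≡ 20² = 400 ≡ 31; 26^8 ≡ 31² = 961 ≡ 18; 26^16 ≡ 18² = 324 ≡ 37.
Since 20 = 16 + 4, 26^20 ≡ 37 · 31; multiplying out mod 41: 37·31 = 1147 ≡ 40. Thus 26^20 ≡ 40 ≡ −1 (mod 41).
By Euler's criterion 26 is a quadratic non-residue mod 41: no t satisfies t² ≡ 26 (mod 41).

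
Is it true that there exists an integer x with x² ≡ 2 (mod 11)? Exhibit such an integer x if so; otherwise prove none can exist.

Squares mod 11 repeat after x = 5 (as (−x)² = x²); for x = 0..5 they are 0, 1, 4, 9, 5, 3.
So the quadratic residues mod 11 are {0, 1, 3, 4, 5, 9}, and 2 is not among them.
Hence no integer x has x² ≡ 2 (mod 11).

There is no such integer.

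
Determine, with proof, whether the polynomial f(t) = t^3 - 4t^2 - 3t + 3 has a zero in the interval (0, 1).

Yes, f has a root in the interval.

f(0) = 3 and f(1) = -3, which have opposite signs.
Since f is a polynomial it is continuous on [0, 1].
By the Intermediate Value Theorem, f takes the value 0 somewhere in the open interval.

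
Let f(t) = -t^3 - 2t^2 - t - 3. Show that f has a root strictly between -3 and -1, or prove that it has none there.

Such a root exists.

f(-3) = 9 and f(-1) = -3, which have opposite signs.
f is continuous everywhere (it is a polynomial), in particular on [-3, -1].
By the Intermediate Value Theorem f must vanish at some point of (-3, -1).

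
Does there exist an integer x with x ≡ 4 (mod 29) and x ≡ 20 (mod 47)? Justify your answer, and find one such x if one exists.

Since 29 and 47 share no common factor, CRT says the pair of congruences has a solution (unique mod 1363).
Write x = 4 + 29t and require 4 + 29t ≡ 20 (mod 47), i.e. 29t ≡ 16 (mod 47).
To invert 29 modulo 47: 47 = 1·29 + 18, 29 = 1·18 + 11, 18 = 1·11 + 7, 11 = 1·7 + 4, 7 = 1·4 + 3, 4 = 1·3 + 1, 3 = 3·1 + 0, and unwinding, 1 = 4 − 1·3 = 4 − (7 − 1·4) = −7 + 2·4 = −7 + 2·(11 − 1·7) = 2·11 − 3·7 = 2·11 − 3·(18 − 1·11) = −3·18 + 5·11 = −3·18 + 5·(29 − 1·18) = 5·29 − 8·18 = 5·29 − 8·(47 − 1·29) = −8·47 + 13·29. Thus 29⁻¹ ≡ 13 (mod 47).
Therefore t ≡ 13·16 = 208 ≡ 20 (mod 47).
With t = 20: x = 4 + 29·20 = 584.
Indeed 584 ≡ 4 (mod 29) and 584 ≡ 20 (mod 47).

x = 584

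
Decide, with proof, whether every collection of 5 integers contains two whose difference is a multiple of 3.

Yes, this is always true.

Each integer lies in one of the 3 residue classes modulo 3.
Since 5 > 3, two of the 5 integers must share a residue class by the pigeonhole principle; call them a and b.
Their difference a − b is then a multiple of 3.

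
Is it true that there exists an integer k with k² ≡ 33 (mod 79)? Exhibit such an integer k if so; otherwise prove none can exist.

No, no such integer exists.

79 is prime, so by Euler's criterion 33 is a square mod 79 iff 33^((79−1)/2) = 33^39 ≡ 1 (mod 79).
Repeated squaring mod 79: 33^2 = 1089 ≡ 62; 33^4 ≡ 62² = 3844 ≡ 52; 33^8 ≡ 52² = 2704 ≡ 18; 33^16 ≡ 18² = 324 ≡ 8; 33^32 ≡ 8² = 64 ≡ 64.
Since 39 = 32 + 4 + 2 + 1, 33^39 ≡ 64 · 52 · 62 · 33; multiplying out mod 79: 64·52 = 3328 ≡ 10, then 10·62 = 620 ≡ 67, then 67·33 = 2211 ≡ 78. Thus 33^39 ≡ 78 ≡ −1 (mod 79).
By Euler's criterion 33 is a quadratic non-residue mod 79: no k satisfies k² ≡ 33 (mod 79).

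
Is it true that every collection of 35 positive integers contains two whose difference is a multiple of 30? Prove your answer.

Each integer lies in one of the 30 residue classes modulo 30.
With 35 integers and only 30 classes, the pigeonhole principle forces two of them, say a and b, into the same class.
Equal remainders mean a − b ≡ 0 (mod 30), so 30 divides their difference.

Yes.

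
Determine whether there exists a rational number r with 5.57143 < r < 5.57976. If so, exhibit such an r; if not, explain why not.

r = 106/19

Look for a denominator N such that an integer falls strictly between N·5.57143 and N·5.57976. N = 19 works: 19·5.57143 = 105.85717 < 106 < 106.01544 = 19·5.57976.
Hence 106/19 is a rational number with 5.57143 < 106/19 < 5.57976.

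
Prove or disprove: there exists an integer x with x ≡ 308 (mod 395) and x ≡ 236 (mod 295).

Reduce both congruences modulo 5, which divides 395 and 295: they say x ≡ 308 (mod 5) and x ≡ 236 (mod 5).
These are incompatible: 308 − 236 = 72 is not divisible by 5.
Hence the system has no solution.

No, no such integer exists.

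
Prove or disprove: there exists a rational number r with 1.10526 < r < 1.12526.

Scale by 8: the interval becomes (8.84208, 9.00208), which contains the integer 9.
Dividing back, 1.10526 < 9/8 < 1.12526, and 9/8 is rational.

r = 9/8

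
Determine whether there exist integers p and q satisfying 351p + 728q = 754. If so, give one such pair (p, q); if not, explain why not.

Every value of 351p + 728q is a multiple of gcd(351, 728) = 13; since 13 ∣ 754, solutions exist.
Dividing through by 13 reduces the equation to 27p + 56q = 58.
Dividing repeatedly: 56 = 2·27 + 2, 27 = 13·2 + 1, 2 = 2·1 + 0.
Working back up the chain: 1 = 27 − 13·2 = 27 − 13·(56 − 2·27) = −13·56 + 27·27. So 27·27 + 56·(-13) = 1.
Multiplying through by 58: p = 27·58 = 1566, q = (-13)·58 = -754 is a solution.
Subtracting 27·56 from p and adding 27·27 to q gives the tidier solution (54, -25).
Indeed 351·54 + 728·(-25) = 18954 − 18200 = 754.

p = 54, q = -25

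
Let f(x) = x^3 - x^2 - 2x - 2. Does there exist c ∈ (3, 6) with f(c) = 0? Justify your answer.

No such root exists.

f(3) = 10 and f(6) = 166, both positive, so a sign-change argument is unavailable; we show f keeps this sign on the whole interval.
Shift to the endpoint 3: with x = 3 + u (0 < u < 3), one computes f(3 + u) = u^3 + 8u^2 + 19u + 10.
The nonzero coefficients here are all positive, so for u > 0 every term is positive (or zero), and the constant term 10 is strictly positive.
Therefore f(x) > 0 throughout (3, 6), and f has no zero there.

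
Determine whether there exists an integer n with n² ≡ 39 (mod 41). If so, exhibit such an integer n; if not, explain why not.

n = 30

Take n = 30. Then 30² = 900 = 21·41 + 39, so 30² ≡ 39 (mod 41).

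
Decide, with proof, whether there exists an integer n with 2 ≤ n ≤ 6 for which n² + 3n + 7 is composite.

At n = 3: 3² + 3·3 + 7 = 25 = 5·5, which is composite.

n = 3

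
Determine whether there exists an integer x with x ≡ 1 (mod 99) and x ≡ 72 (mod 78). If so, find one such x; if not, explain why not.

No, no such integer exists.

gcd(99, 78) = 3. If x ≡ 1 (mod 99) and x ≡ 72 (mod 78), then x ≡ 1 (mod 3) and x ≡ 72 (mod 3).
But 1 mod 3 = 1 while 72 mod 3 = 0, a contradiction.
Therefore no such x exists.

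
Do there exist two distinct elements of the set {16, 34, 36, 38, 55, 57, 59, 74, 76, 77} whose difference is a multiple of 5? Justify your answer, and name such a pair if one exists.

16 and 36 are such a pair.

Reduce each element mod 5: 16↦1, 34↦4, 36↦1, 38↦3, 55↦0, 57↦2, 59↦4, 74↦4, 76↦1, 77↦2. The residue 1 repeats (at 16 and 36), and 36 − 16 = 20 = 4·5.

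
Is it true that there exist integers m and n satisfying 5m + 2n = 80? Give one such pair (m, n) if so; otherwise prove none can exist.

5 and 2 are coprime, so 5m + 2n ranges over all of ℤ.
Run the Euclidean algorithm on 5 and 2: 5 = 2·2 + 1, 2 = 2·1 + 0.
Working back up the chain: 1 = 5 − 2·2. So 5·1 + 2·(-2) = 1.
Multiplying through by 80: m = 1·80 = 80, n = (-2)·80 = -160 is a solution.
The general solution is m = 80 + 2k, n = -160 − 5k; taking k = -40 gives the smaller pair m = 0, n = 40.
Check: 5·0 + 2·40 = 0 + 80 = 80. ✓

m = 0, n = 40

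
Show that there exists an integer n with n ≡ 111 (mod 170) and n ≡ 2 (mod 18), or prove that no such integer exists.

Both moduli are multiples of 2 = gcd(170, 18), so any solution would satisfy n ≡ 111 and n ≡ 2 modulo 2 simultaneously.
However 111 ≡ 1 and 2 ≡ 0 (mod 2), and 1 ≠ 0.
Hence the system has no solution.

No, no such integer exists.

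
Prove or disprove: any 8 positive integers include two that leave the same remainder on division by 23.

Try 8 consecutive integers, 35, 36, …, 42. Their remainders mod 23 are 12, 13, 14, 15, 16, 17, 18, 19 — pairwise different, as any 8 ≤ 23 consecutive integers have distinct residues.
Hence this collection has no pair with equal remainders mod 23, disproving the claim.

No; for instance {35, 36, 37, 38, 39, 40, 41, 42} is a counterexample.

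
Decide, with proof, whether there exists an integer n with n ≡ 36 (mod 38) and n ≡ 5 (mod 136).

Reduce both congruences modulo 2, which divides 38 and 136: they say n ≡ 36 (mod 2) and n ≡ 5 (mod 2).
But 36 mod 2 = 0 while 5 mod 2 = 1, a contradiction.
Hence the system has no solution.

No such integer exists.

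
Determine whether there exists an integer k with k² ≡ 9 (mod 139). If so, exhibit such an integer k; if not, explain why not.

Take k = 136. Then 136² = 18496 = 133·139 + 9, so 136² ≡ 9 (mod 139).

k = 136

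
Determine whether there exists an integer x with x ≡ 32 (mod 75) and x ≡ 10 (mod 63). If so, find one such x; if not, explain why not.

No such integer exists.

gcd(75, 63) = 3. If x ≡ 32 (mod 75) and x ≡ 10 (mod 63), then x ≡ 32 (mod 3) and x ≡ 10 (mod 3).
These are incompatible: 32 − 10 = 22 is not divisible by 3.
So no integer satisfies both congruences.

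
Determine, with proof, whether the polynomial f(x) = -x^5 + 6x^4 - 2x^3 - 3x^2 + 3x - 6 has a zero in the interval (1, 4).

f(1) = -3 and f(4) = 342, which have opposite signs.
Since f is a polynomial it is continuous on [1, 4].
By the Intermediate Value Theorem, f takes the value 0 somewhere in the open interval.

Yes, f has a root in the interval.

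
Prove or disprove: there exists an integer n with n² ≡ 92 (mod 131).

Apply Euler's criterion with the prime 131: 92 is a quadratic residue iff 92^65 ≡ 1 (mod 131), and a non-residue iff it is ≡ −1.
Squaring successively (mod 131): 92^2 = 8464 ≡ 80; 92^4 ≡ 80² = 6400 ≡ 112; 92^8 ≡ 112² = 12544 ≡ 99; 92^16 ≡ 99² = 9801 ≡ 107; 92^32 ≡ 107² = 11449 ≡ 52; 92^64 ≡ 52² = 2704 ≡ 84.
Since 65 = 64 + 1, 92^65 ≡ 84 · 92; multiplying out mod 131: 84·92 = 7728 ≡ 130. Thus 92^65 ≡ 130 ≡ −1 (mod 131).
By Euler's criterion 92 is a quadratic non-residue mod 131: no n satisfies n² ≡ 92 (mod 131).

No such integer exists.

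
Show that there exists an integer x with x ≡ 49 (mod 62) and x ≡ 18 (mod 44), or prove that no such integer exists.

Both moduli are multiples of 2 = gcd(62, 44), so any solution would satisfy x ≡ 49 and x ≡ 18 modulo 2 simultaneously.
However 49 ≡ 1 and 18 ≡ 0 (mod 2), and 1 ≠ 0.
So no integer satisfies both congruences.

No, no such integer exists.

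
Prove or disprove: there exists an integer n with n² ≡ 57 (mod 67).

Apply Euler's criterion with the prime 67: 57 is a quadratic residue iff 57^33 ≡ 1 (mod 67), and a non-residue iff it is ≡ −1.
Repeated squaring mod 67: 57^2 = 3249 ≡ 33; 57^4 ≡ 33² = 1089 ≡ 17; 57^8 ≡ 17² = 289 ≡ 21; 57^16 ≡ 21² = 441 ≡ 39; 57^32 ≡ 39² = 1521 ≡ 47.
Since 33 = 32 + 1, 57^33 ≡ 47 · 57; multiplying out mod 67: 47·57 = 2679 ≡ 66. Thus 57^33 ≡ 66 ≡ −1 (mod 67).
The value −1 means 57 is a non-residue modulo 67, so n² ≡ 57 (mod 67) is impossible.

No, no such integer exists.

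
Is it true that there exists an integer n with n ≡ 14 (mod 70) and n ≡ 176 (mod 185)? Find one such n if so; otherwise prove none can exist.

There is no such integer.

gcd(70, 185) = 5. If n ≡ 14 (mod 70) and n ≡ 176 (mod 185), then n ≡ 14 (mod 5) and n ≡ 176 (mod 5).
However 14 ≡ 4 and 176 ≡ 1 (mod 5), and 4 ≠ 1.
Hence the system has no solution.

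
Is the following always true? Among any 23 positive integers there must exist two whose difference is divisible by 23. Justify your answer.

Try 23 consecutive integers, 6, 7, …, 28. Their remainders mod 23 are 6, 7, 8, 9, 10, 11, 12, 13, 14, 15, 16, 17, 18, 19, 20, 21, 22, 0, 1, 2, 3, 4, 5 — pairwise different, as any 23 ≤ 23 consecutive integers have distinct residues.
No two share a residue, so no pair has difference divisible by 23; the claim fails for this set.

No, the set {6, 7, 8, 9, 10, 11, 12, 13, 14, 15, 16, 17, 18, 19, 20, 21, 22, 23, 24, 25, 26, 27, 28} is a counterexample.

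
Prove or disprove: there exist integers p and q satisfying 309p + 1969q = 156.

Since gcd(309, 1969) = 1, every integer is an integer combination of 309 and 1969.
Run the Euclidean algorithm on 1969 and 309: 1969 = 6·309 + 115, 309 = 2·115 + 79, 115 = 1·79 + 36, 79 = 2·36 + 7, 36 = 5·7 + 1, 7 = 7·1 + 0.
Unwinding: 1 = 36 − 5·7 = 36 − 5·(79 − 2·36) = −5·79 + 11·36 = −5·79 + 11·(115 − 1·79) = 11·115 − 16·79 = 11·115 − 16·(309 − 2·115) = −16·309 + 43·115 = −16·309 + 43·(1969 − 6·309) = 43·1969 − 274·309, i.e. 309·(-274) + 1969·43 = 1.
Scaling by 156 gives the particular solution (p, q) = (-42744, 6708).
Adding 22·1969 to p and subtracting 22·309 from q gives the tidier solution (574, -90).
Check: 309·574 + 1969·(-90) = 177366 − 177210 = 156. ✓

p = 574, q = -90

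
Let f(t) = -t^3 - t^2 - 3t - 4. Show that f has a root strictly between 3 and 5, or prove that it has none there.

f has no root in that interval.

Evaluate at the endpoints: f(3) = -49, f(5) = -169 — same sign (negative).
f'(t) = -3t^2 - 2t - 3 has discriminant (-2)² − 4·(-3)·(-3) = -32 < 0, so f' has no real roots and is negative for every real t.
Hence f is strictly decreasing on ℝ, and in particular on [3, 5]. A strictly monotone function with same-sign endpoint values stays negative on the whole interval, so f has no zero in (3, 5).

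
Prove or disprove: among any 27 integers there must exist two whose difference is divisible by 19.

Yes, this is always true.

Each integer lies in one of the 19 residue classes modulo 19.
Placing 27 integers into 19 classes, some class receives at least two — say a and b.
Equal remainders mean a − b ≡ 0 (mod 19), so 19 divides their difference.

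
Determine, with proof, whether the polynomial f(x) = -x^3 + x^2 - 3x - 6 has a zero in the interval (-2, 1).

Yes, f has a root in the interval.

f(-2) = 12 and f(1) = -9, which have opposite signs.
As a polynomial, f is continuous on every closed interval.
By the Intermediate Value Theorem, f takes the value 0 somewhere in the open interval.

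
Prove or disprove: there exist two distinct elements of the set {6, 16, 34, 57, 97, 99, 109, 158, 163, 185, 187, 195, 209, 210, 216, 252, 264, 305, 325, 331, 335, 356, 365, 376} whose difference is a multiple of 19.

6 and 158 are such a pair.

Reduce each element mod 19: 6↦6, 16↦16, 34↦15, 57↦0, 97↦2, 99↦4, 109↦14, 158↦6, 163↦11, 185↦14, 187↦16, 195↦5, 209↦0, 210↦1, 216↦7, 252↦5, 264↦17, 305↦1, 325↦2, 331↦8, 335↦12, 356↦14, 365↦4, 376↦15. The residue 6 repeats (at 6 and 158), and 158 − 6 = 152 = 8·19.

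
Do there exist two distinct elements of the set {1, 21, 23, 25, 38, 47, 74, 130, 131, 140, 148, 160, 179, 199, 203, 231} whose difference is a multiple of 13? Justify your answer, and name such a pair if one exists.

1 mod 13 = 1 and 131 mod 13 = 1, so 131 − 1 = 130 = 10·13.

Yes: 1 and 131.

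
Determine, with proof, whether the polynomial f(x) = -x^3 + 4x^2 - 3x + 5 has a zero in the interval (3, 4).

f(3) = 5 and f(4) = -7, which have opposite signs.
Since f is a polynomial it is continuous on [3, 4].
By the Intermediate Value Theorem, f takes the value 0 somewhere in the open interval.

Yes, f has a root in the interval.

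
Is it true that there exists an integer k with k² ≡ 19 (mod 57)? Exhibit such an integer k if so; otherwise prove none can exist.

k = 38

Take k = 38. Then 38² = 1444 = 25·57 + 19, so 38² ≡ 19 (mod 57).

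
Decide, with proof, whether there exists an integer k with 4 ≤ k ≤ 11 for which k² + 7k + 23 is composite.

k = 11

At k = 11: 11² + 7·11 + 23 = 221 = 13·17, which is composite.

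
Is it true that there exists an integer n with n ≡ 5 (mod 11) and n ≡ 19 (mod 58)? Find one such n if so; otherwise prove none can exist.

n = 599

The moduli 11 and 58 are coprime, so by the Chinese Remainder Theorem a unique solution modulo 638 exists.
Write n = 5 + 11t and require 5 + 11t ≡ 19 (mod 58), i.e. 11t ≡ 14 (mod 58).
Since 11·37 = 407 = 7·58 + 1, the inverse of 11 mod 58 is 37.
Therefore t ≡ 37·14 = 518 ≡ 54 (mod 58).
With t = 54: n = 5 + 11·54 = 599.
Verify: 599 = 54·11 + 5 and 599 = 10·58 + 19. ✓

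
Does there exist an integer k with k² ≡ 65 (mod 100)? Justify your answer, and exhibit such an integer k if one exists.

Since 25 ∣ 100, a solution of k² ≡ 65 (mod 100) would also satisfy k² ≡ 65 ≡ 15 (mod 25).
Squares mod 25 repeat after k = 12 (as (−k)² = k²); for k = 0..12 they are 0, 1, 4, 9, 16, 0, 11, 24, 14, 6, 0, 21, 19.
So the quadratic residues mod 25 are {0, 1, 4, 6, 9, 11, 14, 16, 19, 21, 24}, and 15 is not among them.
Therefore k² ≡ 65 (mod 100) has no solution.

There is no such integer.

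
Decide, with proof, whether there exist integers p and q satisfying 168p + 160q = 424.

Every value of 168p + 160q is a multiple of gcd(168, 160) = 8; since 8 ∣ 424, solutions exist.
Dividing through by 8 reduces the equation to 21p + 20q = 53.
Dividing repeatedly: 21 = 1·20 + 1, 20 = 20·1 + 0.
Back-substituting, 1 = 21 − 1·20; that is, 21·1 + 20·(-1) = 1.
Times 53: 21·53 + 20·(-53) = 53, so (53, -53) solves it.
Subtracting 2·20 from p and adding 2·21 to q gives the tidier solution (13, -11).
Check: 168·13 + 160·(-11) = 2184 − 1760 = 424. ✓

p = 13, q = -11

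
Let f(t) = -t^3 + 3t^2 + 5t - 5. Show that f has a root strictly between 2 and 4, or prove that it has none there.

f(2) = 9 and f(4) = -1, which have opposite signs.
Since f is a polynomial it is continuous on [2, 4].
By the Intermediate Value Theorem, f takes the value 0 somewhere in the open interval.

Such a root exists.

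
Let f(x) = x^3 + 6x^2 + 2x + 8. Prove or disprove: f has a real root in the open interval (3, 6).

No such root exists.

f(3) = 95 and f(6) = 452, both positive, so a sign-change argument is unavailable; we show f keeps this sign on the whole interval.
Substitute x = 3 + u, where 0 < u < 3 on the interval. Expanding, f(3 + u) = u^3 + 15u^2 + 65u + 95.
The nonzero coefficients here are all positive, so for u > 0 every term is positive (or zero), and the constant term 95 is strictly positive.
Therefore f(x) > 0 throughout (3, 6), and f has no zero there.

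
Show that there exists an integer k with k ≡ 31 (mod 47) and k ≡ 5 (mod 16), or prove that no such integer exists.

The moduli 47 and 16 are coprime, so by the Chinese Remainder Theorem a unique solution modulo 752 exists.
Any solution of the first congruence is k = 31 + 47t; substituting into the second, 47t ≡ 5 − 31 ≡ 6 (mod 16).
47 ≡ 15 (mod 16), so this reads 15t ≡ 6 (mod 16). To invert 15 modulo 16: 16 = 1·15 + 1, 15 = 15·1 + 0, and unwinding, 1 = 16 − 1·15. Thus 15⁻¹ ≡ -1 ≡ 15 (mod 16).
Multiplying by 15: t ≡ 15·6 = 90 ≡ 10 (mod 16).
With t = 10: k = 31 + 47·10 = 501.
Verify: 501 = 10·47 + 31 and 501 = 31·16 + 5. ✓

k = 501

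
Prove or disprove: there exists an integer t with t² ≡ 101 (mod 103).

No such integer exists.

Apply Euler's criterion with the prime 103: 101 is a quadratic residue iff 101^51 ≡ 1 (mod 103), and a non-residue iff it is ≡ −1.
Repeated squaring mod 103: 101^2 = 10201 ≡ 4; 101^4 ≡ 4² = 16 ≡ 16; 101^8 ≡ 16² = 256 ≡ 50; 101^16 ≡ 50² = 2500 ≡ 28; 101^32 ≡ 28² = 784 ≡ 63.
Since 51 = 32 + 16 + 2 + 1, 101^51 ≡ 63 · 28 · 4 · 101; multiplying out mod 103: 63·28 = 1764 ≡ 13, then 13·4 = 52 ≡ 52, then 52·101 = 5252 ≡ 102. Thus 101^51 ≡ 102 ≡ −1 (mod 103).
By Euler's criterion 101 is a quadratic non-residue mod 103: no t satisfies t² ≡ 101 (mod 103).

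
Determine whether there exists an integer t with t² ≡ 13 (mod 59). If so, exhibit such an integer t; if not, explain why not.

No such integer exists.

59 is prime, so by Euler's criterion 13 is a square mod 59 iff 13^((59−1)/2) = 13^29 ≡ 1 (mod 59).
Repeated squaring mod 59: 13^2 = 169 ≡ 51; 13^4 ≡ 51² = 2601 ≡ 5; 13^8 ≡ 5² = 25 ≡ 25; 13^16 ≡ 25² = 625 ≡ 35.
Since 29 = 16 + 8 + 4 + 1, 13^29 ≡ 35 · 25 · 5 · 13; multiplying out mod 59: 35·25 = 875 ≡ 49, then 49·5 = 245 ≡ 9, then 9·13 = 117 ≡ 58. Thus 13^29 ≡ 58 ≡ −1 (mod 59).
By Euler's criterion 13 is a quadratic non-residue mod 59: no t satisfies t² ≡ 13 (mod 59).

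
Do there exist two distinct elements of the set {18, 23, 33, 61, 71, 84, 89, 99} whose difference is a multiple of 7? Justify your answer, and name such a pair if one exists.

The pair (33, 61) works.

Both 33 and 61 leave remainder 5 on division by 7; their difference 28 = 4·7 is a multiple of 7.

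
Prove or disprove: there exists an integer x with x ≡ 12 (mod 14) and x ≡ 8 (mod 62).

x = 194

gcd(14, 62) = 2. A simultaneous solution exists iff 12 ≡ 8 (mod 2); here 12 mod 2 = 0 = 8 mod 2, so it does.
Put x = 12 + 14t, so we need 14t ≡ 58 (mod 62), equivalently (divide by 2) 7t ≡ 29 (mod 31).
To invert 7 modulo 31: 31 = 4·7 + 3, 7 = 2·3 + 1, 3 = 3·1 + 0, and unwinding, 1 = 7 − 2·3 = 7 − 2·(31 − 4·7) = −2·31 + 9·7. Thus 7⁻¹ ≡ 9 (mod 31).
Therefore t ≡ 9·29 = 261 ≡ 13 (mod 31).
Then x = 12 + 14·13 = 194.
Verify: 194 = 13·14 + 12 and 194 = 3·62 + 8. ✓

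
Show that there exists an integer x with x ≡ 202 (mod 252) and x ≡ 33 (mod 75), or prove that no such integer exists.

Both moduli are multiples of 3 = gcd(252, 75), so any solution would satisfy x ≡ 202 and x ≡ 33 modulo 3 simultaneously.
However 202 ≡ 1 and 33 ≡ 0 (mod 3), and 1 ≠ 0.
Therefore no such x exists.

No, no such integer exists.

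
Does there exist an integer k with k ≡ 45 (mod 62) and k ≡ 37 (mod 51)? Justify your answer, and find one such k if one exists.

Since 62 and 51 share no common factor, CRT says the pair of congruences has a solution (unique mod 3162).
Write k = 45 + 62t and require 45 + 62t ≡ 37 (mod 51), i.e. 62t ≡ 43 (mod 51).
62 ≡ 11 (mod 51), so this reads 11t ≡ 43 (mod 51). Invert 11 mod 51 by the Euclidean algorithm: 51 = 4·11 + 7, 11 = 1·7 + 4, 7 = 1·4 + 3, 4 = 1·3 + 1, 3 = 3·1 + 0; back-substituting, 1 = 4 − 1·3 = 4 − (7 − 1·4) = −7 + 2·4 = −7 + 2·(11 − 1·7) = 2·11 − 3·7 = 2·11 − 3·(51 − 4·11) = −3·51 + 14·11. Hence 11·14 ≡ 1, so 11⁻¹ ≡ 14 (mod 51).
Therefore t ≡ 14·43 = 602 ≡ 41 (mod 51).
Taking t = 41 gives k = 45 + 62·41 = 2587.
Check: 2587 mod 62 = 45, 2587 mod 51 = 37. ✓

k = 2587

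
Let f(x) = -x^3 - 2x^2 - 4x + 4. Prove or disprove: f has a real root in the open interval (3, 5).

f has no root in that interval.

Evaluate at the endpoints: f(3) = -53, f(5) = -191 — same sign (negative).
f'(x) = -3x^2 - 4x - 4 has discriminant (-4)² − 4·(-3)·(-4) = -32 < 0, so f' has no real roots and is negative for every real x.
Hence f is strictly decreasing on ℝ, and in particular on [3, 5]. A strictly monotone function with same-sign endpoint values stays negative on the whole interval, so f has no zero in (3, 5).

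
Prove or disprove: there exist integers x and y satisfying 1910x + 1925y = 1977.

gcd(1910, 1925) = 5, so every integer of the form 1910x + 1925y is a multiple of 5.
But 1977 is not a multiple of 5 (it leaves remainder 2).
Hence no integers x, y satisfy the equation.

There are no such integers.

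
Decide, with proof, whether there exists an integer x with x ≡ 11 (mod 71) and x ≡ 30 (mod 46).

x = 1502

Since 71 and 46 share no common factor, CRT says the pair of congruences has a solution (unique mod 3266).
Write x = 11 + 71t and require 11 + 71t ≡ 30 (mod 46), i.e. 71t ≡ 19 (mod 46).
71 ≡ 25 (mod 46), so this reads 25t ≡ 19 (mod 46). Invert 25 mod 46 by the Euclidean algorithm: 46 = 1·25 + 21, 25 = 1·21 + 4, 21 = 5·4 + 1, 4 = 4·1 + 0; back-substituting, 1 = 21 − 5·4 = 21 − 5·(25 − 1·21) = −5·25 + 6·21 = −5·25 + 6·(46 − 1·25) = 6·46 − 11·25. Hence 25·(-11) ≡ 1, so 25⁻¹ ≡ -11 ≡ 35 (mod 46).
Therefore t ≡ 35·19 = 665 ≡ 21 (mod 46).
Taking t = 21 gives x = 11 + 71·21 = 1502.
Indeed 1502 ≡ 11 (mod 71) and 1502 ≡ 30 (mod 46).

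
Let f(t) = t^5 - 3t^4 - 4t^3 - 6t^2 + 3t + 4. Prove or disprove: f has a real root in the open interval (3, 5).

f(3) = -149 and f(5) = 619, which have opposite signs.
Since f is a polynomial it is continuous on [3, 5].
By the Intermediate Value Theorem, f takes the value 0 somewhere in the open interval.

Such a root exists.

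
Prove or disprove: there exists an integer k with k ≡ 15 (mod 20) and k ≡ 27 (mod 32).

gcd(20, 32) = 4. A simultaneous solution exists iff 15 ≡ 27 (mod 4); here 15 mod 4 = 3 = 27 mod 4, so it does.
The integers ≡ 15 (mod 20) are 15, 35, 55, 75, 95, 115, 135, 155, …; their remainders mod 32 are 15, 3, 23, 11, 31, 19, 7, 27, so k = 155 is the first that is ≡ 27 (mod 32).
Verify: 155 = 7·20 + 15 and 155 = 4·32 + 27. ✓

k = 155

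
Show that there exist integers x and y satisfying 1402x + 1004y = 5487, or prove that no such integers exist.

There are no such integers.

Both 1402 and 1004 are divisible by gcd(1402, 1004) = 2, hence so is any combination 1402x + 1004y.
But 5487 is not a multiple of 2 (it leaves remainder 1).
So the equation is unsolvable over ℤ.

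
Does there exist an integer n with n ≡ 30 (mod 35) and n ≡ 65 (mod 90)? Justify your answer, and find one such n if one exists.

The moduli are not coprime: gcd(35, 90) = 5. Compatibility requires 5 ∣ (65 − 30) = 35, which holds, so solutions exist.
The integers ≡ 30 (mod 35) are 30, 65, …; their remainders mod 90 are 30, 65, so n = 65 is the first that is ≡ 65 (mod 90).
Verify: 65 = 1·35 + 30 and 65 = 0·90 + 65. ✓

n = 65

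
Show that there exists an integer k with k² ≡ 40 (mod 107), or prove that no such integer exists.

k = 88

k = 88 works: 88² = 7744, and 7744 − 40 = 7704 = 72·107.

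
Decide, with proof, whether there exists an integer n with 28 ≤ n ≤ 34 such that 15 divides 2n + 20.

For n = 28, 29, …, 34 the values of 2n + 20 modulo 15 are 1, 3, 5, 7, 9, 11, 13 respectively.
Since 0 is absent from this list, 15 ∤ 2n + 20 for every n with 28 ≤ n ≤ 34.

No, no such integer n in that range exists.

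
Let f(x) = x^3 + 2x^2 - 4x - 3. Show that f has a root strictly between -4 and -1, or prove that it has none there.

Yes, f has a root in the interval.

f(-4) = -19 and f(-1) = 2, which have opposite signs.
Since f is a polynomial it is continuous on [-4, -1].
By the Intermediate Value Theorem, f takes the value 0 somewhere in the open interval.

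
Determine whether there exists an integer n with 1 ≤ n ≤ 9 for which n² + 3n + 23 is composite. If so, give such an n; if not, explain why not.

n = 7

At n = 7: 7² + 3·7 + 23 = 93 = 3·31, which is composite.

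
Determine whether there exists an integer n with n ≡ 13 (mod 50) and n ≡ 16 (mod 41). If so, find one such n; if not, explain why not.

The moduli 50 and 41 are coprime, so by the Chinese Remainder Theorem a unique solution modulo 2050 exists.
Write n = 13 + 50t and require 13 + 50t ≡ 16 (mod 41), i.e. 50t ≡ 3 (mod 41).
50 ≡ 9 (mod 41), so this reads 9t ≡ 3 (mod 41). Since 9·32 = 288 = 7·41 + 1, the inverse of 9 mod 41 is 32.
Therefore t ≡ 32·3 = 96 ≡ 14 (mod 41).
With t = 14: n = 13 + 50·14 = 713.
Verify: 713 = 14·50 + 13 and 713 = 17·41 + 16. ✓

n = 713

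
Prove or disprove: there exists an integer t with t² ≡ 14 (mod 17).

No, no such integer exists.

Since (17 − t)² ≡ t² (mod 17), it suffices to square t = 0, 1, …, 8: the residues are 0, 1, 4, 9, 16, 8, 2, 15, 13.
So the quadratic residues mod 17 are {0, 1, 2, 4, 8, 9, 13, 15, 16}, and 14 is not among them.
Therefore t² ≡ 14 (mod 17) has no solution.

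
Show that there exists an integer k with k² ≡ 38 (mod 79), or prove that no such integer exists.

k = 65 works: 65² = 4225, and 4225 − 38 = 4187 = 53·79.

k = 65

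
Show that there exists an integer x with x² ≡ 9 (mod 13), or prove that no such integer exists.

x = 3

Take x = 3. Then 3² = 9, and since 0 ≤ 9 < 13 this is already reduced: 3² ≡ 9 (mod 13).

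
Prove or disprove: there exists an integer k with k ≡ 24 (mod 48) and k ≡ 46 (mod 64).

gcd(48, 64) = 16. If k ≡ 24 (mod 48) and k ≡ 46 (mod 64), then k ≡ 24 (mod 16) and k ≡ 46 (mod 16).
However 24 ≡ 8 and 46 ≡ 14 (mod 16), and 8 ≠ 14.
So no integer satisfies both congruences.

No, no such integer exists.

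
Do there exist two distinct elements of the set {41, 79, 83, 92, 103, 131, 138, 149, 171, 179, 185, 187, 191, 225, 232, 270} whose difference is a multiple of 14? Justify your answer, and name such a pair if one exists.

Both 41 and 83 leave remainder 13 on division by 14; their difference 42 = 3·14 is a multiple of 14.

The pair (41, 83) works.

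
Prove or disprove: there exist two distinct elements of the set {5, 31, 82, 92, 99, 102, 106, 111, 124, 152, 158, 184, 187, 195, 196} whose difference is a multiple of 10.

Yes: 5 and 195.

5 mod 10 = 5 and 195 mod 10 = 5, so 195 − 5 = 190 = 19·10.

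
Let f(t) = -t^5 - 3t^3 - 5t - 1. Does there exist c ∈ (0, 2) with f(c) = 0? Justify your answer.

f(0) = -1 and f(2) = -67, both negative, so a sign-change argument is unavailable; we show f keeps this sign on the whole interval.
The nonzero coefficients of f are all negative, so for t > 0 every term of f(t) is negative (the constant term -1 strictly so).
So f is strictly negative on (0, 2); no root exists in the interval.

No such root exists.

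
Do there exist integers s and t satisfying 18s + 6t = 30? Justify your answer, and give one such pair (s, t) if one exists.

s = 0, t = 5

Since gcd(18, 6) = 6 and 30 = 6·5, Bézout's identity guarantees a solution.
Dividing through by 6 reduces the equation to 3s + 1t = 5.
With a unit coefficient on t, (s, t) = (0, 5) is an immediate solution.
Indeed 18·0 + 6·5 = 0 + 30 = 30.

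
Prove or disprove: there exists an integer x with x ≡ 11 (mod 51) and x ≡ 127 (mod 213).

Both moduli are multiples of 3 = gcd(51, 213), so any solution would satisfy x ≡ 11 and x ≡ 127 modulo 3 simultaneously.
However 11 ≡ 2 and 127 ≡ 1 (mod 3), and 2 ≠ 1.
Therefore no such x exists.

No, no such integer exists.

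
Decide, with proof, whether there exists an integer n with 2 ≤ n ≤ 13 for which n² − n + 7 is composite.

n = 11

At n = 11: 11² − 11 + 7 = 117 = 3·39, which is composite.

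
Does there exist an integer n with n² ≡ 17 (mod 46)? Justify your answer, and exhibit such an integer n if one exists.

The prime 23 divides 46, so n² ≡ 17 (mod 46) would force n² ≡ 17 (mod 23).
Apply Euler's criterion with the prime 23: 17 is a quadratic residue iff 17^11 ≡ 1 (mod 23), and a non-residue iff it is ≡ −1.
Squaring successively (mod 23): 17^2 = 289 ≡ 13; 17^4 ≡ 13² = 169 ≡ 8; 17^8 ≡ 8² = 64 ≡ 18.
Since 11 = 8 + 2 + 1, 17^11 ≡ 18 · 13 · 17; multiplying out mod 23: 18·13 = 234 ≡ 4, then 4·17 = 68 ≡ 22. Thus 17^11 ≡ 22 ≡ −1 (mod 23).
The value −1 means 17 is a non-residue modulo 23, so n² ≡ 17 (mod 23) is impossible.
So 17 is not a square mod 23, and hence 17 is not a square mod 46.

There is no such integer.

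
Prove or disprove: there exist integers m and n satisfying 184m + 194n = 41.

No, no such integers exist.

Both 184 and 194 are divisible by gcd(184, 194) = 2, hence so is any combination 184m + 194n.
However 41 leaves remainder 1 on division by 2.
So the equation is unsolvable over ℤ.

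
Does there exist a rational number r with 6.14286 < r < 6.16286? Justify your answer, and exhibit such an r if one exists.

Multiplying by 13: 13·6.14286 = 79.85718 and 13·6.16286 = 80.11718, so the integer 80 lies strictly between them.
Hence 80/13 is a rational number with 6.14286 < 80/13 < 6.16286.

r = 80/13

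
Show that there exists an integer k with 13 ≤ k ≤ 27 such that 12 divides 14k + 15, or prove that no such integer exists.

No such integer k in that range exists.

For k = 13, 14, …, 27 the values of 14k + 15 modulo 12 are 5, 7, 9, 11, 1, 3, 5, 7, 9, 11, 1, 3, 5, 7, 9 respectively.
Since 0 is absent from this list, 12 ∤ 14k + 15 for every k with 13 ≤ k ≤ 27.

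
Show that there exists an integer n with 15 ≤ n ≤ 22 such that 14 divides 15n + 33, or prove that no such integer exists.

For n = 15, 16, …, 22 the values of 15n + 33 modulo 14 are 6, 7, 8, 9, 10, 11, 12, 13 respectively.
Since 0 is absent from this list, 14 ∤ 15n + 33 for every n with 15 ≤ n ≤ 22.

There is no such integer n in that range.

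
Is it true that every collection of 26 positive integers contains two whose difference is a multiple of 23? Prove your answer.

Yes, this is always true.

Partition the integers by their residue mod 23; there are 23 classes.
Since 26 > 23, two of the 26 integers must share a residue class by the pigeonhole principle; call them a and b.
Their difference a − b is then a multiple of 23.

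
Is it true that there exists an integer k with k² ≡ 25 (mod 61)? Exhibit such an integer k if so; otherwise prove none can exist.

k = 56 works: 56² = 3136, and 3136 − 25 = 3111 = 51·61.

k = 56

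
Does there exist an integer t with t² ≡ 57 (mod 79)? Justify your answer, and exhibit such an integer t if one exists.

Apply Euler's criterion with the prime 79: 57 is a quadratic residue iff 57^39 ≡ 1 (mod 79), and a non-residue iff it is ≡ −1.
Squaring successively (mod 79): 57^2 = 3249 ≡ 10; 57^4 ≡ 10² = 100 ≡ 21; 57^8 ≡ 21² = 441 ≡ 46; 57^16 ≡ 46² = 2116 ≡ 62; 57^32 ≡ 62² = 3844 ≡ 52.
Since 39 = 32 + 4 + 2 + 1, 57^39 ≡ 52 · 21 · 10 · 57; multiplying out mod 79: 52·21 = 1092 ≡ 65, then 65·10 = 650 ≡ 18, then 18·57 = 1026 ≡ 78. Thus 57^39 ≡ 78 ≡ −1 (mod 79).
The value −1 means 57 is a non-residue modulo 79, so t² ≡ 57 (mod 79) is impossible.

No such integer exists.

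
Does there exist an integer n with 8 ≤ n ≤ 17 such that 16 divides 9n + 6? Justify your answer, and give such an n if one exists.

n = 10

For n = 8, 9 the values 78, 87 are not multiples of 16. n = 10 works, since 9·10 + 6 = 96 = 6·16.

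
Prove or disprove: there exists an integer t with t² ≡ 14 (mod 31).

t = 13

Take t = 13. Then 13² = 169 = 5·31 + 14, so 13² ≡ 14 (mod 31).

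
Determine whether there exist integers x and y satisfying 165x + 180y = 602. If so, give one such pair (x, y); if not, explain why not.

No such integers exist.

Both 165 and 180 are divisible by gcd(165, 180) = 15, hence so is any combination 165x + 180y.
But 602 is not a multiple of 15 (it leaves remainder 2).
Hence no integers x, y satisfy the equation.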